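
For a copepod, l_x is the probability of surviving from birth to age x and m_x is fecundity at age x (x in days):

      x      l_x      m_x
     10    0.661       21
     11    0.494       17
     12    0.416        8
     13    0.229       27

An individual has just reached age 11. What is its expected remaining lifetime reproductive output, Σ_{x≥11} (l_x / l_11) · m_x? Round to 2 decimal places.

36.25

l_11 = 0.494. Conditional survival from age 11 to x is l_x / l_11.
  x=11: (0.494/0.494) × 17 = 17.0000
  x=12: (0.416/0.494) × 8 = 6.7368
  x=13: (0.229/0.494) × 27 = 12.5162
Sum = 17.0000 + 6.7368 + 12.5162 = 36.2530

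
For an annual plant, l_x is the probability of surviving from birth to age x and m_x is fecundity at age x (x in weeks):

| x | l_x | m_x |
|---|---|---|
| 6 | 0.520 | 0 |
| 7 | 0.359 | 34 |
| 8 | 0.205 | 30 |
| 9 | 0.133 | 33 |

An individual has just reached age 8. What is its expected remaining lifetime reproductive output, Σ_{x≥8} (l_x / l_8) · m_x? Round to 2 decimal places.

51.41

l_8 = 0.205. Conditional survival from age 8 to x is l_x / l_8.
  x=8: (0.205/0.205) × 30 = 30.0000
  x=9: (0.133/0.205) × 33 = 21.4098
Sum = 30.0000 + 21.4098 = 51.4098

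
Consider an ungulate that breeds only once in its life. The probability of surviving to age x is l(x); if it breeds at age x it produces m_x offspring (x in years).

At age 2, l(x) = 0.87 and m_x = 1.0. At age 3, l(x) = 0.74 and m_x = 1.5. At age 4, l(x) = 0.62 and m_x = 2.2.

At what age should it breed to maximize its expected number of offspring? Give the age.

Expected offspring if breeding at age x = l(x) × m_x:
  age 2: 0.87 × 1.0 = 0.870
  age 3: 0.74 × 1.5 = 1.110
  age 4: 0.62 × 2.2 = 1.364
Maximum at age 4 (1.364).

4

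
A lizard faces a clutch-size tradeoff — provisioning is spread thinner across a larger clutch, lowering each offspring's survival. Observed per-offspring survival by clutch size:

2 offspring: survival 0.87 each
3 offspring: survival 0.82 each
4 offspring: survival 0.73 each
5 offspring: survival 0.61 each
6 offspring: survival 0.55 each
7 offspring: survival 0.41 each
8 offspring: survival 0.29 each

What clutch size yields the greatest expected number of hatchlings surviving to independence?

Expected hatchlings surviving to independence = c × s(c):
  c=2: 2 × 0.87 = 1.740
  c=3: 3 × 0.82 = 2.460
  c=4: 4 × 0.73 = 2.920
  c=5: 5 × 0.61 = 3.050
  c=6: 6 × 0.55 = 3.300
  c=7: 7 × 0.41 = 2.870
  c=8: 8 × 0.29 = 2.320
Maximum at c = 6 (3.300 hatchlings surviving to independence).

6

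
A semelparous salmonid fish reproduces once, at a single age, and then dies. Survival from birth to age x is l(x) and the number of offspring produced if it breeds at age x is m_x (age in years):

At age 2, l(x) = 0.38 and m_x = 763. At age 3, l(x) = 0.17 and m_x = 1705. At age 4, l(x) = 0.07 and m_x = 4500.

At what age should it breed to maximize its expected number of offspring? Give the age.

Expected offspring if breeding at age x = l(x) × m_x:
  age 2: 0.38 × 763 = 289.940
  age 3: 0.17 × 1705 = 289.850
  age 4: 0.07 × 4500 = 315.000
Maximum at age 4 (315.000).

4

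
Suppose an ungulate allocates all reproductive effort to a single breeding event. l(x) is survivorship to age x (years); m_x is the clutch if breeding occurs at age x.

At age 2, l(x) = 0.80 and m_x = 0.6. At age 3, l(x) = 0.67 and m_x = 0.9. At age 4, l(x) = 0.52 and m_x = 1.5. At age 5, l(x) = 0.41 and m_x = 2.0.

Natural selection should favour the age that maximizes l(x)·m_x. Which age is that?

5

Expected offspring if breeding at age x = l(x) × m_x:
  age 2: 0.80 × 0.6 = 0.480
  age 3: 0.67 × 0.9 = 0.603
  age 4: 0.52 × 1.5 = 0.780
  age 5: 0.41 × 2.0 = 0.820
Maximum at age 5 (0.820).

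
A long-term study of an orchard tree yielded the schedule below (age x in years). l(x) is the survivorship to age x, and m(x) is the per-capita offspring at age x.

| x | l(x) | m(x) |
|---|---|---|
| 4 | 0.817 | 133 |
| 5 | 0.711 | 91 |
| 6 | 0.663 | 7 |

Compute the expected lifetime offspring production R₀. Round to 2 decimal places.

R₀ = Σ l(x) m(x):
  age 4: 0.817 × 133 = 108.6610
  age 5: 0.711 × 91 = 64.7010
  age 6: 0.663 × 7 = 4.6410
R₀ = 108.6610 + 64.7010 + 4.6410 = 178.0030

178.00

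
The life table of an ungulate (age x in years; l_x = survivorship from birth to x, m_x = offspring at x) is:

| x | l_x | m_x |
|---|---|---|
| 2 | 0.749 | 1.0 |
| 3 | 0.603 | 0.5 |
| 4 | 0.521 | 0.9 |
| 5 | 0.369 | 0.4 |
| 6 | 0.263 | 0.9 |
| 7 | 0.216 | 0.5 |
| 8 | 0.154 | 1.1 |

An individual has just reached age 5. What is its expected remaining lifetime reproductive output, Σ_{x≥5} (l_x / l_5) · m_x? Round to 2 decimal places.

1.79

l_5 = 0.369. Conditional survival from age 5 to x is l_x / l_5.
  x=5: (0.369/0.369) × 0.4 = 0.4000
  x=6: (0.263/0.369) × 0.9 = 0.6415
  x=7: (0.216/0.369) × 0.5 = 0.2927
  x=8: (0.154/0.369) × 1.1 = 0.4591
Sum = 0.4000 + 0.6415 + 0.2927 + 0.4591 = 1.7932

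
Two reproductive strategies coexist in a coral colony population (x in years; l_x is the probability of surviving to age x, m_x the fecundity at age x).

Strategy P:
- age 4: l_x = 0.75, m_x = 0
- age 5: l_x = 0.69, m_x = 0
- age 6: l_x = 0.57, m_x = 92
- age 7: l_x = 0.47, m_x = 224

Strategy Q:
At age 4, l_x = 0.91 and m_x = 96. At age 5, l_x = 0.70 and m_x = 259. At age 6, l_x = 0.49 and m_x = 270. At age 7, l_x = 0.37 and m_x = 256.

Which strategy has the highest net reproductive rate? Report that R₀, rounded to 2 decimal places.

Strategy P: R₀ = 0.75×0 + 0.69×0 + 0.57×92 + 0.47×224 = 157.7200
Strategy Q: R₀ = 0.91×96 + 0.70×259 + 0.49×270 + 0.37×256 = 495.6800
Highest R₀: strategy Q with 495.6800.

495.68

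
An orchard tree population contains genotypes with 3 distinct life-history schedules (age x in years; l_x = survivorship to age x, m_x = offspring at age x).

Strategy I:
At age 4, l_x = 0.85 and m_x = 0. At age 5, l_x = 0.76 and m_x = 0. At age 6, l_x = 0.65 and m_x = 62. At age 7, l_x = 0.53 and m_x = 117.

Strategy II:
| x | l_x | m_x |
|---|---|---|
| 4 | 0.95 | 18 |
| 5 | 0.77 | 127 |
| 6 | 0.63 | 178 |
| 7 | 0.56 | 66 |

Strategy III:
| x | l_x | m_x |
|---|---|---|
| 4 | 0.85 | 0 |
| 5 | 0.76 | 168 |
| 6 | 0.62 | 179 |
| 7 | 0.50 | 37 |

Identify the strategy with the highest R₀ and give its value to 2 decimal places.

Strategy I: R₀ = 0.85×0 + 0.76×0 + 0.65×62 + 0.53×117 = 102.3100
Strategy II: R₀ = 0.95×18 + 0.77×127 + 0.63×178 + 0.56×66 = 263.9900
Strategy III: R₀ = 0.85×0 + 0.76×168 + 0.62×179 + 0.50×37 = 257.1600
Highest R₀: strategy II with 263.9900.

263.99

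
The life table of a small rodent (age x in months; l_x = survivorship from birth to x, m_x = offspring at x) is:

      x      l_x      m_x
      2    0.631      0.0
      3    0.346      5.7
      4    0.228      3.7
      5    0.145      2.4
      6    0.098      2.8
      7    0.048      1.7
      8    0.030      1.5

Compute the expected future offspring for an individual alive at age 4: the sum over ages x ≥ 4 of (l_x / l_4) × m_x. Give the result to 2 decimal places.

l_4 = 0.228. Conditional survival from age 4 to x is l_x / l_4.
  x=4: (0.228/0.228) × 3.7 = 3.7000
  x=5: (0.145/0.228) × 2.4 = 1.5263
  x=6: (0.098/0.228) × 2.8 = 1.2035
  x=7: (0.048/0.228) × 1.7 = 0.3579
  x=8: (0.030/0.228) × 1.5 = 0.1974
Sum = 3.7000 + 1.5263 + 1.2035 + 0.3579 + 0.1974 = 6.9851

6.99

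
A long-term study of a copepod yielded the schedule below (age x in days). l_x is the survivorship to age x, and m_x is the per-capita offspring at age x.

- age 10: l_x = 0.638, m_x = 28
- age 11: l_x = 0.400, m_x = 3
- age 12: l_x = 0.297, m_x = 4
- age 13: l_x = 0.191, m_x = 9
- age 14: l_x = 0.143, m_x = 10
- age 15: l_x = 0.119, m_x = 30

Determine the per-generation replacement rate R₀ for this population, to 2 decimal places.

26.97

R₀ = Σ l_x m_x:
  age 10: 0.638 × 28 = 17.8640
  age 11: 0.400 × 3 = 1.2000
  age 12: 0.297 × 4 = 1.1880
  age 13: 0.191 × 9 = 1.7190
  age 14: 0.143 × 10 = 1.4300
  age 15: 0.119 × 30 = 3.5700
R₀ = 17.8640 + 1.2000 + 1.1880 + 1.7190 + 1.4300 + 3.5700 = 26.9710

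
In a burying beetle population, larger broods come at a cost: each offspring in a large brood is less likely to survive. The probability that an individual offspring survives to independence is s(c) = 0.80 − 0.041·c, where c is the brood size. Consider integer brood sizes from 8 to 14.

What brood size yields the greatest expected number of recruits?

10

Expected recruits = c × s(c):
  c=8: 8 × 0.472 = 3.776
  c=9: 9 × 0.431 = 3.879
  c=10: 10 × 0.390 = 3.900
  c=11: 11 × 0.349 = 3.839
  c=12: 12 × 0.308 = 3.696
  c=13: 13 × 0.267 = 3.471
  c=14: 14 × 0.226 = 3.164
Maximum at c = 10 (3.900 recruits).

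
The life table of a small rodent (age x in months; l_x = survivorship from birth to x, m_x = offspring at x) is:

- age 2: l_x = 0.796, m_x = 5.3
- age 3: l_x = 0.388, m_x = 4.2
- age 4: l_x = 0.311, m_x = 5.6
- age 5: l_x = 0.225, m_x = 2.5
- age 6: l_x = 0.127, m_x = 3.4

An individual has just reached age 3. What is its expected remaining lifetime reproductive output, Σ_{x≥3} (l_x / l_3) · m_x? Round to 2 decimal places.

l_3 = 0.388. Conditional survival from age 3 to x is l_x / l_3.
  x=3: (0.388/0.388) × 4.2 = 4.2000
  x=4: (0.311/0.388) × 5.6 = 4.4887
  x=5: (0.225/0.388) × 2.5 = 1.4497
  x=6: (0.127/0.388) × 3.4 = 1.1129
Sum = 4.2000 + 4.4887 + 1.4497 + 1.1129 = 11.2513

11.25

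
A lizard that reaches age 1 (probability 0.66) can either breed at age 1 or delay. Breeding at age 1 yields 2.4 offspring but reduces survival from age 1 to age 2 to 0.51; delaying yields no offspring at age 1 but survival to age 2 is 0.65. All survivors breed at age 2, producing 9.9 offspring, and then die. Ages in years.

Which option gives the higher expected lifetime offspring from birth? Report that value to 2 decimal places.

4.92

breed at age 1: R₀ = 0.66 × (2.4 + 0.51 × 9.9) = 0.66 × 7.4490 = 4.9163
delay to age 2: R₀ = 0.66 × (0.65 × 9.9) = 0.66 × 6.4350 = 4.2471
Higher: breed at age 1 (4.9163).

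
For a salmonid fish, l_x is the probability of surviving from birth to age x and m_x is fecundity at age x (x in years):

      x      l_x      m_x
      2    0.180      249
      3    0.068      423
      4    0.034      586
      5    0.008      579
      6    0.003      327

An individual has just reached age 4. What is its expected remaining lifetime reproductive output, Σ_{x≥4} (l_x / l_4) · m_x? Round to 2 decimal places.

l_4 = 0.034. Conditional survival from age 4 to x is l_x / l_4.
  x=4: (0.034/0.034) × 586 = 586.0000
  x=5: (0.008/0.034) × 579 = 136.2353
  x=6: (0.003/0.034) × 327 = 28.8529
Sum = 586.0000 + 136.2353 + 28.8529 = 751.0882

751.09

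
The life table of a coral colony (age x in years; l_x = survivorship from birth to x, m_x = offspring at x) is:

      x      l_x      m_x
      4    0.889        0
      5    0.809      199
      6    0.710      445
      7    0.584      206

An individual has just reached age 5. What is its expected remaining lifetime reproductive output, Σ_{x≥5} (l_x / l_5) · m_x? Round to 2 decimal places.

738.25

l_5 = 0.809. Conditional survival from age 5 to x is l_x / l_5.
  x=5: (0.809/0.809) × 199 = 199.0000
  x=6: (0.710/0.809) × 445 = 390.5439
  x=7: (0.584/0.809) × 206 = 148.7070
Sum = 199.0000 + 390.5439 + 148.7070 = 738.2509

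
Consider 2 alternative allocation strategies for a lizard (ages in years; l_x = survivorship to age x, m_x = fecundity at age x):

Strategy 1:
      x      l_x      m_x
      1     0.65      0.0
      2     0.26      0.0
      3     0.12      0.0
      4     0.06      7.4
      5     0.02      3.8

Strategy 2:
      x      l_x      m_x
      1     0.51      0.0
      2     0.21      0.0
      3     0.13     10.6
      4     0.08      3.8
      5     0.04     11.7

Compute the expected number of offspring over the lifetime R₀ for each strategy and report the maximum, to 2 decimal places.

Strategy 1: R₀ = 0.65×0.0 + 0.26×0.0 + 0.12×0.0 + 0.06×7.4 + 0.02×3.8 = 0.5200
Strategy 2: R₀ = 0.51×0.0 + 0.21×0.0 + 0.13×10.6 + 0.08×3.8 + 0.04×11.7 = 2.1500
Highest R₀: strategy 2 with 2.1500.

2.15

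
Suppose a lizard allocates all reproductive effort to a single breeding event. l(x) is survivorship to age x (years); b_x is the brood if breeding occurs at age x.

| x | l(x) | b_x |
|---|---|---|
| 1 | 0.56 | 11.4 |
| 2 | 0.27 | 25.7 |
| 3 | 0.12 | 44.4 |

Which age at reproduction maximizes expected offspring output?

Expected offspring if breeding at age x = l(x) × b_x:
  age 1: 0.56 × 11.4 = 6.384
  age 2: 0.27 × 25.7 = 6.939
  age 3: 0.12 × 44.4 = 5.328
Maximum at age 2 (6.939).

2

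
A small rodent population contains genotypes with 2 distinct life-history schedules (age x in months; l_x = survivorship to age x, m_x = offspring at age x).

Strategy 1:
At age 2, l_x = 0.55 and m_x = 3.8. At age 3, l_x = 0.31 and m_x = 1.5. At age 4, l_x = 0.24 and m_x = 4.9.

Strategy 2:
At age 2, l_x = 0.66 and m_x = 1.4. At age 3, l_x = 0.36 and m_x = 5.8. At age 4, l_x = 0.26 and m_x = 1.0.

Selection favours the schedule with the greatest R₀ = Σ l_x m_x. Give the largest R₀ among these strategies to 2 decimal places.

Strategy 1: R₀ = 0.55×3.8 + 0.31×1.5 + 0.24×4.9 = 3.7310
Strategy 2: R₀ = 0.66×1.4 + 0.36×5.8 + 0.26×1.0 = 3.2720
Highest R₀: strategy 1 with 3.7310.

3.73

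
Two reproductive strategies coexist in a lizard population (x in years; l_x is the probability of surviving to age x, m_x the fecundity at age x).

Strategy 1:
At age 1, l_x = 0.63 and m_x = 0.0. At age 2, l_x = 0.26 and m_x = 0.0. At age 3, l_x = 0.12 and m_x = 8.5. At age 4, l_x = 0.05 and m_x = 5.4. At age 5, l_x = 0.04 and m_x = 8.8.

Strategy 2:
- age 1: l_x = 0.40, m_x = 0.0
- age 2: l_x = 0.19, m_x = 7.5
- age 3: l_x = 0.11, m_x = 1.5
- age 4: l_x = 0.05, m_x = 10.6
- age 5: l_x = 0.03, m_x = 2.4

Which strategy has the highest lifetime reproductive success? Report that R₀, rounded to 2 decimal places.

2.19

Strategy 1: R₀ = 0.63×0.0 + 0.26×0.0 + 0.12×8.5 + 0.05×5.4 + 0.04×8.8 = 1.6420
Strategy 2: R₀ = 0.40×0.0 + 0.19×7.5 + 0.11×1.5 + 0.05×10.6 + 0.03×2.4 = 2.1920
Highest R₀: strategy 2 with 2.1920.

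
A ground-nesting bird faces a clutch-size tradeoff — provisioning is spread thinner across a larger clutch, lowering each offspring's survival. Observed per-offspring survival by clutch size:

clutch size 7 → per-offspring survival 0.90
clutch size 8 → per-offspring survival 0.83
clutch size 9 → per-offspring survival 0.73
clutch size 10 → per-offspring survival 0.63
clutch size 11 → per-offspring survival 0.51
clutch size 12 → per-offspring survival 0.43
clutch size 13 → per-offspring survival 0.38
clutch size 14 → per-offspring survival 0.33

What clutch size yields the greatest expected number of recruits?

8

Expected recruits = c × s(c):
  c=7: 7 × 0.90 = 6.300
  c=8: 8 × 0.83 = 6.640
  c=9: 9 × 0.73 = 6.570
  c=10: 10 × 0.63 = 6.300
  c=11: 11 × 0.51 = 5.610
  c=12: 12 × 0.43 = 5.160
  c=13: 13 × 0.38 = 4.940
  c=14: 14 × 0.33 = 4.620
Maximum at c = 8 (6.640 recruits).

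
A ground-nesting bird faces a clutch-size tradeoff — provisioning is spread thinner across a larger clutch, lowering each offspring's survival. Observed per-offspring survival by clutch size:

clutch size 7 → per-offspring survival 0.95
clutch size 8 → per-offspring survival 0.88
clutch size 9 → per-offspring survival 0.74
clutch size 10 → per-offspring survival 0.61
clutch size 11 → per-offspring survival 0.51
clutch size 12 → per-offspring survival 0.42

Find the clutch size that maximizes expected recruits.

Expected recruits = c × s(c):
  c=7: 7 × 0.95 = 6.650
  c=8: 8 × 0.88 = 7.040
  c=9: 9 × 0.74 = 6.660
  c=10: 10 × 0.61 = 6.100
  c=11: 11 × 0.51 = 5.610
  c=12: 12 × 0.42 = 5.040
Maximum at c = 8 (7.040 recruits).

8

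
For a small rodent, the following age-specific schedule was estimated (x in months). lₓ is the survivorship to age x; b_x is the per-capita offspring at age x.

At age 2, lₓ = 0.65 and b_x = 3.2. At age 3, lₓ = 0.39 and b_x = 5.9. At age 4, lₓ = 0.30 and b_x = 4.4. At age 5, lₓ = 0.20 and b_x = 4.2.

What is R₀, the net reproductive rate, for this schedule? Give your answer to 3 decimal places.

R₀ = Σ lₓ b_x:
  age 2: 0.65 × 3.2 = 2.0800
  age 3: 0.39 × 5.9 = 2.3010
  age 4: 0.30 × 4.4 = 1.3200
  age 5: 0.20 × 4.2 = 0.8400
R₀ = 2.0800 + 2.3010 + 1.3200 + 0.8400 = 6.5410

6.541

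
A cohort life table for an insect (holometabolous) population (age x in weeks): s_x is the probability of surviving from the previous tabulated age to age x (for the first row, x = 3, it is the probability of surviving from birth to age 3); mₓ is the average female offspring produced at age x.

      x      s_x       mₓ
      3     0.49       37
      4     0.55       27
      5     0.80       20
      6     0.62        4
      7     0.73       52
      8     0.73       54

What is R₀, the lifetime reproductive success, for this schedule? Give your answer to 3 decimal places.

39.174

Survivorship from birth: l_x = s_3·s_4·…·s_x.
  l_3 = 0.49000
  l_4 = 0.26950
  l_5 = 0.21560
  l_6 = 0.13367
  l_7 = 0.09758
  l_8 = 0.07123
R₀ = Σ l_x mₓ:
  age 3: 0.49000 × 37 = 18.1300
  age 4: 0.26950 × 27 = 7.2765
  age 5: 0.21560 × 20 = 4.3120
  age 6: 0.13367 × 4 = 0.5347
  age 7: 0.09758 × 52 = 5.0742
  age 8: 0.07123 × 54 = 3.8464
R₀ = 18.1300 + 7.2765 + 4.3120 + 0.5347 + 5.0742 + 3.8464 = 39.1738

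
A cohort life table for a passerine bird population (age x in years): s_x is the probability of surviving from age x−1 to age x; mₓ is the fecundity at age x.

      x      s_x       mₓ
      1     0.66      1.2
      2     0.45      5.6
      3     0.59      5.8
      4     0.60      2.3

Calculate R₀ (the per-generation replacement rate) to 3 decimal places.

3.713

Survivorship from birth: l_x = s_1·s_2·…·s_x.
  l_1 = 0.66000
  l_2 = 0.29700
  l_3 = 0.17523
  l_4 = 0.10514
R₀ = Σ l_x mₓ:
  age 1: 0.66000 × 1.2 = 0.7920
  age 2: 0.29700 × 5.6 = 1.6632
  age 3: 0.17523 × 5.8 = 1.0163
  age 4: 0.10514 × 2.3 = 0.2418
R₀ = 0.7920 + 1.6632 + 1.0163 + 0.2418 = 3.7134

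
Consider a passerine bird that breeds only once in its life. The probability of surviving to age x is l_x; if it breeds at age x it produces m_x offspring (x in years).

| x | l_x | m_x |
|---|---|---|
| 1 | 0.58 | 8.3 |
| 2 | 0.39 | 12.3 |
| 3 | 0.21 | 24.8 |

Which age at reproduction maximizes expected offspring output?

Expected offspring if breeding at age x = l_x × m_x:
  age 1: 0.58 × 8.3 = 4.814
  age 2: 0.39 × 12.3 = 4.797
  age 3: 0.21 × 24.8 = 5.208
Maximum at age 3 (5.208).

3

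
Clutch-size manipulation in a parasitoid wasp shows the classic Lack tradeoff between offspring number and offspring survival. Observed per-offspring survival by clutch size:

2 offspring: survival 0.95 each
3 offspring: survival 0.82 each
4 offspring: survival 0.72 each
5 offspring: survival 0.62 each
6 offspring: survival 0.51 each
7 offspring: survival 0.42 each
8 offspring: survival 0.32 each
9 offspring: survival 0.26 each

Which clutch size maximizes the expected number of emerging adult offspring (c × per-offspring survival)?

5

Expected emerging adult offspring = c × s(c):
  c=2: 2 × 0.95 = 1.900
  c=3: 3 × 0.82 = 2.460
  c=4: 4 × 0.72 = 2.880
  c=5: 5 × 0.62 = 3.100
  c=6: 6 × 0.51 = 3.060
  c=7: 7 × 0.42 = 2.940
  c=8: 8 × 0.32 = 2.560
  c=9: 9 × 0.26 = 2.340
Maximum at c = 5 (3.100 emerging adult offspring).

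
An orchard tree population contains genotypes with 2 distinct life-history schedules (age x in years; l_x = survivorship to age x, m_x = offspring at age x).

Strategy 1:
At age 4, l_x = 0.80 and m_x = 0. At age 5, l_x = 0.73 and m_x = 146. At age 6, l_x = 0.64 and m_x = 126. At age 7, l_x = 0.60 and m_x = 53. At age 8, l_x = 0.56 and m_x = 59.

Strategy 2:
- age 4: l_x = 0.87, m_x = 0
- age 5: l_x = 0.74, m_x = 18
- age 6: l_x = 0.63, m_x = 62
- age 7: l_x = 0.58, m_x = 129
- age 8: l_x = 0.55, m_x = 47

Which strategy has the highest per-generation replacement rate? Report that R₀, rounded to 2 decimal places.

Strategy 1: R₀ = 0.80×0 + 0.73×146 + 0.64×126 + 0.60×53 + 0.56×59 = 252.0600
Strategy 2: R₀ = 0.87×0 + 0.74×18 + 0.63×62 + 0.58×129 + 0.55×47 = 153.0500
Highest R₀: strategy 1 with 252.0600.

252.06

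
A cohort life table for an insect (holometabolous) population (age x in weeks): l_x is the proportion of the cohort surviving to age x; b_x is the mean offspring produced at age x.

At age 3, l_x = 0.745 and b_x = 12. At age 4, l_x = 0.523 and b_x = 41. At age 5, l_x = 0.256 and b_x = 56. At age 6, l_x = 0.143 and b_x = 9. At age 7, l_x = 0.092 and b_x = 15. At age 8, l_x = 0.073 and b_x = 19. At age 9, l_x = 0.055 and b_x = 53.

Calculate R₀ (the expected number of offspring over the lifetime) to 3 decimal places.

51.688

R₀ = Σ l_x b_x:
  age 3: 0.745 × 12 = 8.9400
  age 4: 0.523 × 41 = 21.4430
  age 5: 0.256 × 56 = 14.3360
  age 6: 0.143 × 9 = 1.2870
  age 7: 0.092 × 15 = 1.3800
  age 8: 0.073 × 19 = 1.3870
  age 9: 0.055 × 53 = 2.9150
R₀ = 8.9400 + 21.4430 + 14.3360 + 1.2870 + 1.3800 + 1.3870 + 2.9150 = 51.6880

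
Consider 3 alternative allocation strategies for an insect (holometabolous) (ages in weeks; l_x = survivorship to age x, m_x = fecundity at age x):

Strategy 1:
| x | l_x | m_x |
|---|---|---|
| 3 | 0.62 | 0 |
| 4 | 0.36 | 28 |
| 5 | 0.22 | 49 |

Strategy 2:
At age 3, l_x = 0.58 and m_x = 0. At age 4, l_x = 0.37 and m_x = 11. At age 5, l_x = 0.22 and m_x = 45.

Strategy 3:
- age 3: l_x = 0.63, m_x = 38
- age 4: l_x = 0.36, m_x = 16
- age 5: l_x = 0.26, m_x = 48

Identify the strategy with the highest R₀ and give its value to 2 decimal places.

Strategy 1: R₀ = 0.62×0 + 0.36×28 + 0.22×49 = 20.8600
Strategy 2: R₀ = 0.58×0 + 0.37×11 + 0.22×45 = 13.9700
Strategy 3: R₀ = 0.63×38 + 0.36×16 + 0.26×48 = 42.1800
Highest R₀: strategy 3 with 42.1800.

42.18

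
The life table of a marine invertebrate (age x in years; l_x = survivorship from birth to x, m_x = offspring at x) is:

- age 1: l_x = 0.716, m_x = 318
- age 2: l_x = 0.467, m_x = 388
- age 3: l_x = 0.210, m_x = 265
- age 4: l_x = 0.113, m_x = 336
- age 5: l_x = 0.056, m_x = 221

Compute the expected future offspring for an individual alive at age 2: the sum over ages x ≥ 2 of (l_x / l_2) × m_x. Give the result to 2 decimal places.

l_2 = 0.467. Conditional survival from age 2 to x is l_x / l_2.
  x=2: (0.467/0.467) × 388 = 388.0000
  x=3: (0.210/0.467) × 265 = 119.1649
  x=4: (0.113/0.467) × 336 = 81.3019
  x=5: (0.056/0.467) × 221 = 26.5011
Sum = 388.0000 + 119.1649 + 81.3019 + 26.5011 = 614.9679

614.97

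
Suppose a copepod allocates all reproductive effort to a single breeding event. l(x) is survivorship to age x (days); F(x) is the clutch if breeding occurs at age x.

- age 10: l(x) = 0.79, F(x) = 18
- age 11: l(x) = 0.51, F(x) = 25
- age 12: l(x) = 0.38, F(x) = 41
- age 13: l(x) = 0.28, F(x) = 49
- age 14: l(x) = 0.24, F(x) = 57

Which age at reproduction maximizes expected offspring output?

12

Expected offspring if breeding at age x = l(x) × F(x):
  age 10: 0.79 × 18 = 14.220
  age 11: 0.51 × 25 = 12.750
  age 12: 0.38 × 41 = 15.580
  age 13: 0.28 × 49 = 13.720
  age 14: 0.24 × 57 = 13.680
Maximum at age 12 (15.580).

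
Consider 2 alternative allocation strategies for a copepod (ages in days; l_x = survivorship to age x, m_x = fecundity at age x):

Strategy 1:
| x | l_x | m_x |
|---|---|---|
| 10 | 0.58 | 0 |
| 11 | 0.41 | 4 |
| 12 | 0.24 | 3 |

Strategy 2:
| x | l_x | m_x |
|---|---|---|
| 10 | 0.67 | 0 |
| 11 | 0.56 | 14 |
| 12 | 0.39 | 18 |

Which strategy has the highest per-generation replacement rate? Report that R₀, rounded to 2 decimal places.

Strategy 1: R₀ = 0.58×0 + 0.41×4 + 0.24×3 = 2.3600
Strategy 2: R₀ = 0.67×0 + 0.56×14 + 0.39×18 = 14.8600
Highest R₀: strategy 2 with 14.8600.

14.86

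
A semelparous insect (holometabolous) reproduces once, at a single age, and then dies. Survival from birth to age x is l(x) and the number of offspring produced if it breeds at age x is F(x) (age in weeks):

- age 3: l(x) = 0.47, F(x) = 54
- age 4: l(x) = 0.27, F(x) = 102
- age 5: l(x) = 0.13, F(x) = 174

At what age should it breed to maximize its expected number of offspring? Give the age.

Expected offspring if breeding at age x = l(x) × F(x):
  age 3: 0.47 × 54 = 25.380
  age 4: 0.27 × 102 = 27.540
  age 5: 0.13 × 174 = 22.620
Maximum at age 4 (27.540).

4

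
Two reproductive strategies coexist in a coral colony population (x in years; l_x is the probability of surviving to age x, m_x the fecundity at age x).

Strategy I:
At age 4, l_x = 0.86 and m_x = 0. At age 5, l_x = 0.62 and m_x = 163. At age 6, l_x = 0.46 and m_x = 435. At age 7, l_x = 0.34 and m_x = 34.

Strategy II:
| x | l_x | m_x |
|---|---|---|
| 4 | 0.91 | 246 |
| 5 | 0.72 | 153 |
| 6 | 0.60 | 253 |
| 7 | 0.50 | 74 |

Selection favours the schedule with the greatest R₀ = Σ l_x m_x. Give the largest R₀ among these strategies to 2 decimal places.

Strategy I: R₀ = 0.86×0 + 0.62×163 + 0.46×435 + 0.34×34 = 312.7200
Strategy II: R₀ = 0.91×246 + 0.72×153 + 0.60×253 + 0.50×74 = 522.8200
Highest R₀: strategy II with 522.8200.

522.82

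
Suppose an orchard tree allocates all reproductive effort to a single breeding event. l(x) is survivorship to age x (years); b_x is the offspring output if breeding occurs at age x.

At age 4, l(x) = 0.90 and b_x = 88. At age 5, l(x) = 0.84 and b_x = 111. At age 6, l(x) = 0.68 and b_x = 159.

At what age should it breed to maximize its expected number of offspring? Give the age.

6

Expected offspring if breeding at age x = l(x) × b_x:
  age 4: 0.90 × 88 = 79.200
  age 5: 0.84 × 111 = 93.240
  age 6: 0.68 × 159 = 108.120
Maximum at age 6 (108.120).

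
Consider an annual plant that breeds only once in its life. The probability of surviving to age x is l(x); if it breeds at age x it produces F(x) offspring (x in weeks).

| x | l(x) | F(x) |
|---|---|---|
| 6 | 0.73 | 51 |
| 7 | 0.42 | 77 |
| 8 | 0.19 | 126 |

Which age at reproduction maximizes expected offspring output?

Expected offspring if breeding at age x = l(x) × F(x):
  age 6: 0.73 × 51 = 37.230
  age 7: 0.42 × 77 = 32.340
  age 8: 0.19 × 126 = 23.940
Maximum at age 6 (37.230).

6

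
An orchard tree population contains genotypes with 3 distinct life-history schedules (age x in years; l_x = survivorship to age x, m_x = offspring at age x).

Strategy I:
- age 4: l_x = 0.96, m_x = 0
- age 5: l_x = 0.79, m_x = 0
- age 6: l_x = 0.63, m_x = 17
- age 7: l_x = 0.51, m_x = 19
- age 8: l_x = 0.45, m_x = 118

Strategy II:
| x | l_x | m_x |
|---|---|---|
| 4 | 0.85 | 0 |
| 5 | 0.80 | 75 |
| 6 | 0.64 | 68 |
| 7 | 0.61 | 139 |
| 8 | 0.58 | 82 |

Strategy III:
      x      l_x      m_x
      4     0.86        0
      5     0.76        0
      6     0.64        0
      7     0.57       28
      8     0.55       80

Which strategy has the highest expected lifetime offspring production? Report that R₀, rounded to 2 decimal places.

Strategy I: R₀ = 0.96×0 + 0.79×0 + 0.63×17 + 0.51×19 + 0.45×118 = 73.5000
Strategy II: R₀ = 0.85×0 + 0.80×75 + 0.64×68 + 0.61×139 + 0.58×82 = 235.8700
Strategy III: R₀ = 0.86×0 + 0.76×0 + 0.64×0 + 0.57×28 + 0.55×80 = 59.9600
Highest R₀: strategy II with 235.8700.

235.87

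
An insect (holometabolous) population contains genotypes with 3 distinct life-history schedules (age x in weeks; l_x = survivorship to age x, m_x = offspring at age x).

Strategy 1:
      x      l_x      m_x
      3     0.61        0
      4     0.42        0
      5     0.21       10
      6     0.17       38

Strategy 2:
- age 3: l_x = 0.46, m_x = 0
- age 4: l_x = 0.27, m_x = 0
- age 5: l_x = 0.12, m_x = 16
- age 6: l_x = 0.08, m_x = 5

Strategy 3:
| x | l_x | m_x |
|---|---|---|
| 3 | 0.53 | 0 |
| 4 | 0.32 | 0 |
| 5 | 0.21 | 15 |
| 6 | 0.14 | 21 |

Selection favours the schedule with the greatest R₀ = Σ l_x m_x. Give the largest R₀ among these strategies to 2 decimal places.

8.56

Strategy 1: R₀ = 0.61×0 + 0.42×0 + 0.21×10 + 0.17×38 = 8.5600
Strategy 2: R₀ = 0.46×0 + 0.27×0 + 0.12×16 + 0.08×5 = 2.3200
Strategy 3: R₀ = 0.53×0 + 0.32×0 + 0.21×15 + 0.14×21 = 6.0900
Highest R₀: strategy 1 with 8.5600.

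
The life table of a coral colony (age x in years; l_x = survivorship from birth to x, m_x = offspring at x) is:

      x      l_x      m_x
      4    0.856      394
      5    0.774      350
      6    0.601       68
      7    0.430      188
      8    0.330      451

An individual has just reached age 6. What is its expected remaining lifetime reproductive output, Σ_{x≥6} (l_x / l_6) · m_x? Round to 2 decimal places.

l_6 = 0.601. Conditional survival from age 6 to x is l_x / l_6.
  x=6: (0.601/0.601) × 68 = 68.0000
  x=7: (0.430/0.601) × 188 = 134.5092
  x=8: (0.330/0.601) × 451 = 247.6373
Sum = 68.0000 + 134.5092 + 247.6373 = 450.1464

450.15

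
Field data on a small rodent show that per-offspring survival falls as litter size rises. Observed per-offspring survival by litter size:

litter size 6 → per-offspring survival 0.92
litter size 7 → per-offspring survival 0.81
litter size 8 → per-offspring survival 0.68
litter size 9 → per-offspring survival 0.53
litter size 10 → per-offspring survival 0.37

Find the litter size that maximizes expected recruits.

Expected recruits = c × s(c):
  c=6: 6 × 0.92 = 5.520
  c=7: 7 × 0.81 = 5.670
  c=8: 8 × 0.68 = 5.440
  c=9: 9 × 0.53 = 4.770
  c=10: 10 × 0.37 = 3.700
Maximum at c = 7 (5.670 recruits).

7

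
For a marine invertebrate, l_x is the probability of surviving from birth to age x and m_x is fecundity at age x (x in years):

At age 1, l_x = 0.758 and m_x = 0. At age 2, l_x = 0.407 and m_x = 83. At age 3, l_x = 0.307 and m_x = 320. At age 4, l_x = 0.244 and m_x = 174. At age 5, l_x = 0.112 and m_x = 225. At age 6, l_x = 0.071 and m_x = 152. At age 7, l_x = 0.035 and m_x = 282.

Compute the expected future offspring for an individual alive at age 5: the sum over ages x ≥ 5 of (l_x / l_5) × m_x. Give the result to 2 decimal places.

409.48

l_5 = 0.112. Conditional survival from age 5 to x is l_x / l_5.
  x=5: (0.112/0.112) × 225 = 225.0000
  x=6: (0.071/0.112) × 152 = 96.3571
  x=7: (0.035/0.112) × 282 = 88.1250
Sum = 225.0000 + 96.3571 + 88.1250 = 409.4821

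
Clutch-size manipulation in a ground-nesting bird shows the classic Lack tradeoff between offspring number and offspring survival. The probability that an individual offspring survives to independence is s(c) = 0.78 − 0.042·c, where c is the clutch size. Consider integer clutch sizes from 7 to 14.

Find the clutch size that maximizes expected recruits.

9

Expected recruits = c × s(c):
  c=7: 7 × 0.486 = 3.402
  c=8: 8 × 0.444 = 3.552
  c=9: 9 × 0.402 = 3.618
  c=10: 10 × 0.360 = 3.600
  c=11: 11 × 0.318 = 3.498
  c=12: 12 × 0.276 = 3.312
  c=13: 13 × 0.234 = 3.042
  c=14: 14 × 0.192 = 2.688
Maximum at c = 9 (3.618 recruits).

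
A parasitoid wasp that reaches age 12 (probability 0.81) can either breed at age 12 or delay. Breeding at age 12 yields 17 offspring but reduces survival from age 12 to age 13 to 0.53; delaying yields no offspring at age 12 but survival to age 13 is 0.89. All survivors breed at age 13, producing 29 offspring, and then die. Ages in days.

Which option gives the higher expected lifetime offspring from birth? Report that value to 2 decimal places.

26.22

breed at age 12: R₀ = 0.81 × (17 + 0.53 × 29) = 0.81 × 32.3700 = 26.2197
delay to age 13: R₀ = 0.81 × (0.89 × 29) = 0.81 × 25.8100 = 20.9061
Higher: breed at age 12 (26.2197).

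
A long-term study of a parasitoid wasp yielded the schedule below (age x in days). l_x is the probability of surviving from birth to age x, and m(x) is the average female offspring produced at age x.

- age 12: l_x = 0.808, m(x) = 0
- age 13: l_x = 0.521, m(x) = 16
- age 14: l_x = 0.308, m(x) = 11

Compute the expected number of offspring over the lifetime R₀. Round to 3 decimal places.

R₀ = Σ l_x m(x):
  age 12: 0.808 × 0 = 0.0000
  age 13: 0.521 × 16 = 8.3360
  age 14: 0.308 × 11 = 3.3880
R₀ = 0.0000 + 8.3360 + 3.3880 = 11.7240

11.724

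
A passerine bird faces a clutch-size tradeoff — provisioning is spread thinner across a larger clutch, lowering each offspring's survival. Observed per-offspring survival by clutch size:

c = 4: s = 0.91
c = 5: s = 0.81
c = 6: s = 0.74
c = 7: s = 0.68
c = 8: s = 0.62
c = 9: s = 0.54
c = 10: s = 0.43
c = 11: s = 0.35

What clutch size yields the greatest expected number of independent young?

8

Expected independent young = c × s(c):
  c=4: 4 × 0.91 = 3.640
  c=5: 5 × 0.81 = 4.050
  c=6: 6 × 0.74 = 4.440
  c=7: 7 × 0.68 = 4.760
  c=8: 8 × 0.62 = 4.960
  c=9: 9 × 0.54 = 4.860
  c=10: 10 × 0.43 = 4.300
  c=11: 11 × 0.35 = 3.850
Maximum at c = 8 (4.960 independent young).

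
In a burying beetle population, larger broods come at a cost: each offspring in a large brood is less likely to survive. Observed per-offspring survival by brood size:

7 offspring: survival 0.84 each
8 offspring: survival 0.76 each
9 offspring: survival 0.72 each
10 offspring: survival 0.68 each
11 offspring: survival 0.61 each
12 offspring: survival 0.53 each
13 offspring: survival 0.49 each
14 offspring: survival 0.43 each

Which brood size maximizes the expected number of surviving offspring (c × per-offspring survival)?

10

Expected surviving offspring = c × s(c):
  c=7: 7 × 0.84 = 5.880
  c=8: 8 × 0.76 = 6.080
  c=9: 9 × 0.72 = 6.480
  c=10: 10 × 0.68 = 6.800
  c=11: 11 × 0.61 = 6.710
  c=12: 12 × 0.53 = 6.360
  c=13: 13 × 0.49 = 6.370
  c=14: 14 × 0.43 = 6.020
Maximum at c = 10 (6.800 surviving offspring).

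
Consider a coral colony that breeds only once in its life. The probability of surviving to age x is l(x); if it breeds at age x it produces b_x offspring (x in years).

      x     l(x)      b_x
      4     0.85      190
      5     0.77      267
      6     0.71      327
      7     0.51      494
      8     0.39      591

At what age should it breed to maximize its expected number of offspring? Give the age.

7

Expected offspring if breeding at age x = l(x) × b_x:
  age 4: 0.85 × 190 = 161.500
  age 5: 0.77 × 267 = 205.590
  age 6: 0.71 × 327 = 232.170
  age 7: 0.51 × 494 = 251.940
  age 8: 0.39 × 591 = 230.490
Maximum at age 7 (251.940).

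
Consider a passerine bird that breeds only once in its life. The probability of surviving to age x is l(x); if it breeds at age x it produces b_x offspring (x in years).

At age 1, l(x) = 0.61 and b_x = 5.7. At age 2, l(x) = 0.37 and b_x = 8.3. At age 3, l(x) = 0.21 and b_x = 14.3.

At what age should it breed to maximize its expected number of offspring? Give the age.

1

Expected offspring if breeding at age x = l(x) × b_x:
  age 1: 0.61 × 5.7 = 3.477
  age 2: 0.37 × 8.3 = 3.071
  age 3: 0.21 × 14.3 = 3.003
Maximum at age 1 (3.477).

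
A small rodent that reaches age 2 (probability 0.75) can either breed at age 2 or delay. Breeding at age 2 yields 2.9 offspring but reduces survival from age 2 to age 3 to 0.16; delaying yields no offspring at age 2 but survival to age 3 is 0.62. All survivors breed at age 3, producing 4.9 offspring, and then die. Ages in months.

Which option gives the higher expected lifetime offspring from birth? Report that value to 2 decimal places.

2.76

breed at age 2: R₀ = 0.75 × (2.9 + 0.16 × 4.9) = 0.75 × 3.6840 = 2.7630
delay to age 3: R₀ = 0.75 × (0.62 × 4.9) = 0.75 × 3.0380 = 2.2785
Higher: breed at age 2 (2.7630).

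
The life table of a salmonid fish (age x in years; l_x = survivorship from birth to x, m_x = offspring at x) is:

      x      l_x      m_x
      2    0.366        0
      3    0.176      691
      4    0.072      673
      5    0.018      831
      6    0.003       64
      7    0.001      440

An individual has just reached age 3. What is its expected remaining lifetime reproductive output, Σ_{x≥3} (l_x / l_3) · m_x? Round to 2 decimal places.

1054.90

l_3 = 0.176. Conditional survival from age 3 to x is l_x / l_3.
  x=3: (0.176/0.176) × 691 = 691.0000
  x=4: (0.072/0.176) × 673 = 275.3182
  x=5: (0.018/0.176) × 831 = 84.9886
  x=6: (0.003/0.176) × 64 = 1.0909
  x=7: (0.001/0.176) × 440 = 2.5000
Sum = 691.0000 + 275.3182 + 84.9886 + 1.0909 + 2.5000 = 1054.8977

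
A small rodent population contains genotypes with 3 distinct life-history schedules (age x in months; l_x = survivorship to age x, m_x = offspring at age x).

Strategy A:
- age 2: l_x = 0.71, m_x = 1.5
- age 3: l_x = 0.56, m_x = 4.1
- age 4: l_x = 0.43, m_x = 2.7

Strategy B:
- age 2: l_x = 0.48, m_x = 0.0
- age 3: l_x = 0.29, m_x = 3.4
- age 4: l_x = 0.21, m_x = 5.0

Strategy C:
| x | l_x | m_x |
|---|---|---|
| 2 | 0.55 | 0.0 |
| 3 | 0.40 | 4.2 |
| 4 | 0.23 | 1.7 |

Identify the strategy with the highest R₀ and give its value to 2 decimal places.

Strategy A: R₀ = 0.71×1.5 + 0.56×4.1 + 0.43×2.7 = 4.5220
Strategy B: R₀ = 0.48×0.0 + 0.29×3.4 + 0.21×5.0 = 2.0360
Strategy C: R₀ = 0.55×0.0 + 0.40×4.2 + 0.23×1.7 = 2.0710
Highest R₀: strategy A with 4.5220.

4.52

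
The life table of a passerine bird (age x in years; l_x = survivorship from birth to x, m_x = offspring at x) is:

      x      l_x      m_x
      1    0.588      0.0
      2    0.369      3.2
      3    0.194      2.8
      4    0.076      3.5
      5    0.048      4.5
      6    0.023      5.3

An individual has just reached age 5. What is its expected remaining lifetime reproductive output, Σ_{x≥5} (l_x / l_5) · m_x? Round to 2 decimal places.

7.04

l_5 = 0.048. Conditional survival from age 5 to x is l_x / l_5.
  x=5: (0.048/0.048) × 4.5 = 4.5000
  x=6: (0.023/0.048) × 5.3 = 2.5396
Sum = 4.5000 + 2.5396 = 7.0396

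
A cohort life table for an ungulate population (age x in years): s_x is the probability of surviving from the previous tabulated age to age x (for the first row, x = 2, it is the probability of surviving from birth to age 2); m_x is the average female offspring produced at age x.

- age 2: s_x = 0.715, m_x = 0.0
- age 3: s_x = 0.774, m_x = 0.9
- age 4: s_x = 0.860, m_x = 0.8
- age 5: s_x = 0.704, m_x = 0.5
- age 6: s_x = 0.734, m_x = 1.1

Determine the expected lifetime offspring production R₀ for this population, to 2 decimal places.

1.32

Survivorship from birth: l_x = s_2·s_3·…·s_x.
  l_2 = 0.71500
  l_3 = 0.55341
  l_4 = 0.47593
  l_5 = 0.33506
  l_6 = 0.24593
R₀ = Σ l_x m_x:
  age 2: 0.71500 × 0.0 = 0.0000
  age 3: 0.55341 × 0.9 = 0.4981
  age 4: 0.47593 × 0.8 = 0.3807
  age 5: 0.33506 × 0.5 = 0.1675
  age 6: 0.24593 × 1.1 = 0.2705
R₀ = 0.0000 + 0.4981 + 0.3807 + 0.1675 + 0.2705 = 1.3169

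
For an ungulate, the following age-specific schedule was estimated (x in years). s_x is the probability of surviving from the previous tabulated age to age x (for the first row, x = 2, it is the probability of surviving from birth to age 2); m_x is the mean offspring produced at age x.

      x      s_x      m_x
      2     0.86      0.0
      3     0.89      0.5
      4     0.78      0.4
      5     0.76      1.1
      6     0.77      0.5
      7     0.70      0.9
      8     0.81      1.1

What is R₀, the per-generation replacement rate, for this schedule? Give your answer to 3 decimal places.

Survivorship from birth: l_x = s_2·s_3·…·s_x.
  l_2 = 0.86000
  l_3 = 0.76540
  l_4 = 0.59701
  l_5 = 0.45373
  l_6 = 0.34937
  l_7 = 0.24456
  l_8 = 0.19809
R₀ = Σ l_x m_x:
  age 2: 0.86000 × 0.0 = 0.0000
  age 3: 0.76540 × 0.5 = 0.3827
  age 4: 0.59701 × 0.4 = 0.2388
  age 5: 0.45373 × 1.1 = 0.4991
  age 6: 0.34937 × 0.5 = 0.1747
  age 7: 0.24456 × 0.9 = 0.2201
  age 8: 0.19809 × 1.1 = 0.2179
R₀ = 0.0000 + 0.3827 + 0.2388 + 0.4991 + 0.1747 + 0.2201 + 0.2179 = 1.7333

1.733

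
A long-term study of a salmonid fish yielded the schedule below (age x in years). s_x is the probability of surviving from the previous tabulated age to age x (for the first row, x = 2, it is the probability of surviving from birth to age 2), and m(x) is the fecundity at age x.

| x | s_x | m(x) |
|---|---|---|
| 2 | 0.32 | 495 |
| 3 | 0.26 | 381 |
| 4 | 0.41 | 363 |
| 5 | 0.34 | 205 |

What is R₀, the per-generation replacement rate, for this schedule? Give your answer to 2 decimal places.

Survivorship from birth: l_x = s_2·s_3·…·s_x.
  l_2 = 0.32000
  l_3 = 0.08320
  l_4 = 0.03411
  l_5 = 0.01160
R₀ = Σ l_x m(x):
  age 2: 0.32000 × 495 = 158.4000
  age 3: 0.08320 × 381 = 31.6992
  age 4: 0.03411 × 363 = 12.3819
  age 5: 0.01160 × 205 = 2.3780
R₀ = 158.4000 + 31.6992 + 12.3819 + 2.3780 = 204.8591

204.86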